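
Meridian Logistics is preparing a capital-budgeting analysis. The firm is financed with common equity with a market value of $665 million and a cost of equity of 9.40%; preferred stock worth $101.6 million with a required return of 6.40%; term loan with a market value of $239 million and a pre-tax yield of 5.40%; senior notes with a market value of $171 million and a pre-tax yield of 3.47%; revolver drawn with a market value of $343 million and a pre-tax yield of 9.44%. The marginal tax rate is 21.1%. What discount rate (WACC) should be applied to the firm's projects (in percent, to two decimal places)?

Total capital V = 665 + 101.6 + 239 + 171 + 343 = 1519.6.
Equity: weight = 665/1519.6 = 0.4376; cost = 9.4%.
Preferred: weight = 101.6/1519.6 = 0.0669; cost = 6.4%.
Term loan: weight = 239/1519.6 = 0.1573; after-tax cost = 5.4% × (1 − 21.1%) = 4.2606%.
Senior notes: weight = 171/1519.6 = 0.1125; after-tax cost = 3.47% × (1 − 21.1%) = 2.7378%.
Revolver drawn: weight = 343/1519.6 = 0.2257; after-tax cost = 9.44% × (1 − 21.1%) = 7.4482%.
WACC = 0.4376 × 9.4000% + 0.0669 × 6.4000% + 0.1573 × 4.2606% + 0.1125 × 2.7378% + 0.2257 × 7.4482% = 7.2008%.

7.20%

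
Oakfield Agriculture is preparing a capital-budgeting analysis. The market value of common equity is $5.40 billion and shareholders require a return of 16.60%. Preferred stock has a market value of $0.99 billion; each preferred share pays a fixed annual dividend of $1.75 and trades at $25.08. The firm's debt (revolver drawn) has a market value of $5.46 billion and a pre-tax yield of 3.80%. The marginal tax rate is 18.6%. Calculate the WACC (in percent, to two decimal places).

Cost of preferred: Rp = 1.75 / 25.08 = 6.9777%.
Total capital V = 5.4 + 0.99 + 5.46 = 11.85.
Equity: weight = 5.4/11.85 = 0.4557; cost = 16.6%.
Preferred: weight = 0.99/11.85 = 0.0835; cost = 6.9777%.
Revolver drawn: weight = 5.46/11.85 = 0.4608; after-tax cost = 3.8% × (1 − 18.6%) = 3.0932%.
WACC = 0.4557 × 16.6000% + 0.0835 × 6.9777% + 0.4608 × 3.0932% = 9.5727%.

9.57%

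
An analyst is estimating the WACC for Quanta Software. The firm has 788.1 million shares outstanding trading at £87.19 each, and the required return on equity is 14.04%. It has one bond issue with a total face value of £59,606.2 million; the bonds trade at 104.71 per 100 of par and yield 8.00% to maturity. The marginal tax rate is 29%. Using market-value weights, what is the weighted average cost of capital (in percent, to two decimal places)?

Market value of equity E = 87.19 × 788.1m = 68714.439m. Market value of debt D = 59606.2m × 104.71/100 = 62413.65202m.
Total capital V = 68714.439 + 62413.65202 = 131128.09102.
Equity: weight = 68714.439/131128.09102 = 0.5240; cost = 14.04%.
Bonds outstanding: weight = 62413.65202/131128.09102 = 0.4760; after-tax cost = 8% × (1 − 29%) = 5.6800%.
WACC = 0.5240 × 14.0400% + 0.4760 × 5.6800% = 10.0609%.

10.06%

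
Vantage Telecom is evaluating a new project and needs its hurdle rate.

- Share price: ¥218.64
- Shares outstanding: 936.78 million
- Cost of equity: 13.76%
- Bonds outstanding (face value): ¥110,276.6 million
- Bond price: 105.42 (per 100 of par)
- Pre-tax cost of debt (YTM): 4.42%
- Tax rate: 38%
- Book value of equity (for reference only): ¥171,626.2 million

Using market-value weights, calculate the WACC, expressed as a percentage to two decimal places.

Market value of equity E = 218.64 × 936.78m = 204817.5792m. Market value of debt D = 110276.6m × 105.42/100 = 116253.59172m.
Total capital V = 204817.5792 + 116253.59172 = 321071.17092.
Equity: weight = 204817.5792/321071.17092 = 0.6379; cost = 13.76%.
Bonds outstanding: weight = 116253.59172/321071.17092 = 0.3621; after-tax cost = 4.42% × (1 − 38%) = 2.7404%.
WACC = 0.6379 × 13.7600% + 0.3621 × 2.7404% = 9.7700%.

9.77%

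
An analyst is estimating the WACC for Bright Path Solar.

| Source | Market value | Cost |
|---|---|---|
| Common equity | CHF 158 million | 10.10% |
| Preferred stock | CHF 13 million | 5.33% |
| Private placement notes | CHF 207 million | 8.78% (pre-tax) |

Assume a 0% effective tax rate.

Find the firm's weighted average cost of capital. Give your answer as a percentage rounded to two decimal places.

Total capital V = 158 + 13 + 207 = 378.
Equity: weight = 158/378 = 0.4180; cost = 10.1%.
Preferred: weight = 13/378 = 0.0344; cost = 5.33%.
Private placement notes: weight = 207/378 = 0.5476; after-tax cost = 8.78% × (1 − 0%) = 8.7800%.
WACC = 0.4180 × 10.1000% + 0.0344 × 5.3300% + 0.5476 × 8.7800% = 9.2131%.

9.21%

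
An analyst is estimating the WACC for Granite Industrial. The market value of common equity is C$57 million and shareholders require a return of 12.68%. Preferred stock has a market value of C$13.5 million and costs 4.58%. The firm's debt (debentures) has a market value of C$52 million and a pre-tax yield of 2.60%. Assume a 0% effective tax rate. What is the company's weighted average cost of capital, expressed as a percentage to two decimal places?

7.51%

Total capital V = 57 + 13.5 + 52 = 122.5.
Equity: weight = 57/122.5 = 0.4653; cost = 12.68%.
Preferred: weight = 13.5/122.5 = 0.1102; cost = 4.58%.
Debentures: weight = 52/122.5 = 0.4245; after-tax cost = 2.6% × (1 − 0%) = 2.6000%.
WACC = 0.4653 × 12.6800% + 0.1102 × 4.5800% + 0.4245 × 2.6000% = 7.5085%.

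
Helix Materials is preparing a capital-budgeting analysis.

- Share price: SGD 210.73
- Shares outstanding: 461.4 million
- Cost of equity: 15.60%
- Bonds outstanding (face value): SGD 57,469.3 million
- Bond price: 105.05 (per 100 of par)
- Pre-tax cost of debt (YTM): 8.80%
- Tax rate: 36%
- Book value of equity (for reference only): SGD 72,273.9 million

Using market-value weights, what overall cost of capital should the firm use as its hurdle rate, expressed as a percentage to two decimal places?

11.78%

Market value of equity E = 210.73 × 461.4m = 97230.822m. Market value of debt D = 57469.3m × 105.05/100 = 60371.49965m.
Total capital V = 97230.822 + 60371.49965 = 157602.32165.
Equity: weight = 97230.822/157602.32165 = 0.6169; cost = 15.6%.
Bonds outstanding: weight = 60371.49965/157602.32165 = 0.3831; after-tax cost = 8.8% × (1 − 36%) = 5.6320%.
WACC = 0.6169 × 15.6000% + 0.3831 × 5.6320% = 11.7816%.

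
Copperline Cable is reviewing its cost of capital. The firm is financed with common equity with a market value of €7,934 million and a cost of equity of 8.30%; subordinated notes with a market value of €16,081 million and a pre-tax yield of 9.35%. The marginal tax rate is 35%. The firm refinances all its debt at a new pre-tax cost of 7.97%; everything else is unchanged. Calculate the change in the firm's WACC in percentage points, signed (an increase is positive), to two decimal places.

-0.60 pp

Current WACC:
Total capital V = 7934 + 16081 = 24015.
Equity: weight = 7934/24015 = 0.3304; cost = 8.3%.
Subordinated notes: weight = 16081/24015 = 0.6696; after-tax cost = 9.35% × (1 − 35%) = 6.0775%.
WACC = 0.3304 × 8.3000% + 0.6696 × 6.0775% = 6.8118%.
After the change:
Total capital V = 7934 + 16081 = 24015.
Equity: weight = 7934/24015 = 0.3304; cost = 8.3%.
Subordinated notes: weight = 16081/24015 = 0.6696; after-tax cost = 7.97% × (1 − 35%) = 5.1805%.
WACC = 0.3304 × 8.3000% + 0.6696 × 5.1805% = 6.2111%.
Change in WACC = 6.2111% − 6.8118% = -0.6007 pp.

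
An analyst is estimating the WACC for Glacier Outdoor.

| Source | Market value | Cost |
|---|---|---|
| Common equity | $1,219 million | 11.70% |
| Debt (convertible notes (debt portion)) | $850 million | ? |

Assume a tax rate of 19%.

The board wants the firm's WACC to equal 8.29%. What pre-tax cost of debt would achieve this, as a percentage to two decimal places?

4.20%

Total capital V = 1219 + 850 = 2069.
Equity weight = 1219/2069 = 0.5892.
Convertible notes (debt portion) weight = 850/2069 = 0.4108.
Equity contribution = 0.5892 × 11.7% = 6.8933%.
Remaining for debt = 8.29% − 6.8933% = 1.3967%.
Rd × (1 − 19%) × 0.4108 = 1.3967%  ⇒  Rd = 4.1971%.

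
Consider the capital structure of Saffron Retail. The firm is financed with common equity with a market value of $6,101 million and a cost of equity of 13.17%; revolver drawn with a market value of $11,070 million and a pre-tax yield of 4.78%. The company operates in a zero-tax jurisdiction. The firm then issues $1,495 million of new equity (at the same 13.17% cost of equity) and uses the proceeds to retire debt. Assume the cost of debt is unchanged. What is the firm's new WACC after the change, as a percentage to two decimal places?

8.49%

After the change:
Total capital V = 7596 + 9575 = 17171.
Equity: weight = 7596/17171 = 0.4424; cost = 13.17%.
Revolver drawn: weight = 9575/17171 = 0.5576; after-tax cost = 4.78% × (1 − 0%) = 4.7800%.
WACC = 0.4424 × 13.1700% + 0.5576 × 4.7800% = 8.4915%.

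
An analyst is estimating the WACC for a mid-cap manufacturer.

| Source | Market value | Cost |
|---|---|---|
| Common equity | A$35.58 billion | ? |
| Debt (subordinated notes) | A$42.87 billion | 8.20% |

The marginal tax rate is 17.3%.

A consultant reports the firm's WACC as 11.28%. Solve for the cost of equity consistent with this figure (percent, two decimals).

Total capital V = 35.58 + 42.87 = 78.45.
Equity weight = 35.58/78.45 = 0.4535.
Subordinated notes weight = 42.87/78.45 = 0.5465.
Debt contribution = 0.5465 × 8.2% × (1 − 17.3%) = 3.7058%.
Required equity contribution = 11.28% − 3.7058% = 7.5742%.
Re = 7.5742% / 0.4535 = 16.7003%.

16.70%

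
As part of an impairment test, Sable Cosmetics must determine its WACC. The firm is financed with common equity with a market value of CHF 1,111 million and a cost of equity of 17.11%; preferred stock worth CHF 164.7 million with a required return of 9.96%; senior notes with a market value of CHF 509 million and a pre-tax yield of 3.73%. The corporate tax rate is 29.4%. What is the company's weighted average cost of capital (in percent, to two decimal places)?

12.32%

Total capital V = 1111 + 164.7 + 509 = 1784.7.
Equity: weight = 1111/1784.7 = 0.6225; cost = 17.11%.
Preferred: weight = 164.7/1784.7 = 0.0923; cost = 9.96%.
Senior notes: weight = 509/1784.7 = 0.2852; after-tax cost = 3.73% × (1 − 29.4%) = 2.6334%.
WACC = 0.6225 × 17.1100% + 0.0923 × 9.9600% + 0.2852 × 2.6334% = 12.3214%.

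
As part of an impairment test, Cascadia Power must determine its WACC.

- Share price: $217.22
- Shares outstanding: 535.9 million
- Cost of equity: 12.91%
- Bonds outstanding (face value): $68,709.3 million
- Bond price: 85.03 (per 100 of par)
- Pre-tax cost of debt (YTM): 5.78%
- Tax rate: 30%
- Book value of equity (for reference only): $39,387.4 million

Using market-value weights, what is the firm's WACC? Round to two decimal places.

9.95%

Market value of equity E = 217.22 × 535.9m = 116408.198m. Market value of debt D = 68709.3m × 85.03/100 = 58423.51779m.
Total capital V = 116408.198 + 58423.51779 = 174831.71579.
Equity: weight = 116408.198/174831.71579 = 0.6658; cost = 12.91%.
Bonds outstanding: weight = 58423.51779/174831.71579 = 0.3342; after-tax cost = 5.78% × (1 − 30%) = 4.0460%.
WACC = 0.6658 × 12.9100% + 0.3342 × 4.0460% = 9.9479%.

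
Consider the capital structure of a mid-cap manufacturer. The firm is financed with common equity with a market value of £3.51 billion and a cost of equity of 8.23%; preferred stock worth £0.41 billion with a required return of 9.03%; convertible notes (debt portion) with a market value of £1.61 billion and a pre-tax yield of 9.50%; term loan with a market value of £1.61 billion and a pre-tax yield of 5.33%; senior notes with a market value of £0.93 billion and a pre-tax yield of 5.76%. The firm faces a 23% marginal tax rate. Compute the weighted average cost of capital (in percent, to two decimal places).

6.83%

Total capital V = 3.51 + 0.41 + 1.61 + 1.61 + 0.93 = 8.07.
Equity: weight = 3.51/8.07 = 0.4349; cost = 8.23%.
Preferred: weight = 0.41/8.07 = 0.0508; cost = 9.03%.
Convertible notes (debt portion): weight = 1.61/8.07 = 0.1995; after-tax cost = 9.5% × (1 − 23%) = 7.3150%.
Term loan: weight = 1.61/8.07 = 0.1995; after-tax cost = 5.33% × (1 − 23%) = 4.1041%.
Senior notes: weight = 0.93/8.07 = 0.1152; after-tax cost = 5.76% × (1 − 23%) = 4.4352%.
WACC = 0.4349 × 8.2300% + 0.0508 × 9.0300% + 0.1995 × 7.3150% + 0.1995 × 4.1041% + 0.1152 × 4.4352% = 6.8276%.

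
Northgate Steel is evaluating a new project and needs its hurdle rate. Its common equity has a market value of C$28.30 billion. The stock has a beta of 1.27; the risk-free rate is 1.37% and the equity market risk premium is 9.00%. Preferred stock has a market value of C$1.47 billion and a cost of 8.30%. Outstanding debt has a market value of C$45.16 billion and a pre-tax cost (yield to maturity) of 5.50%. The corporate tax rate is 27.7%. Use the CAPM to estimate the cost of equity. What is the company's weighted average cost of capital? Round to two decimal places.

7.39%

Cost of equity via CAPM: Re = 1.37% + 1.27 × 9.0% = 12.8000%.
Total capital V = 28.3 + 1.47 + 45.16 = 74.93.
Equity: weight = 28.3/74.93 = 0.3777; cost = 12.8%.
Preferred: weight = 1.47/74.93 = 0.0196; cost = 8.3%.
Debt: weight = 45.16/74.93 = 0.6027; after-tax cost = 5.5% × (1 − 27.7%) = 3.9765%.
WACC = 0.3777 × 12.8000% + 0.0196 × 8.3000% + 0.6027 × 3.9765% = 7.3938%.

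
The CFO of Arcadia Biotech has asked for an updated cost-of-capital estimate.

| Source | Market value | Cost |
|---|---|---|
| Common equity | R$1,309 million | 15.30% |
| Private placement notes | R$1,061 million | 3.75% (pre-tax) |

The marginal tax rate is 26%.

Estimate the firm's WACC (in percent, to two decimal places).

9.69%

Total capital V = 1309 + 1061 = 2370.
Equity: weight = 1309/2370 = 0.5523; cost = 15.3%.
Private placement notes: weight = 1061/2370 = 0.4477; after-tax cost = 3.75% × (1 − 26%) = 2.7750%.
WACC = 0.5523 × 15.3000% + 0.4477 × 2.7750% = 9.6928%.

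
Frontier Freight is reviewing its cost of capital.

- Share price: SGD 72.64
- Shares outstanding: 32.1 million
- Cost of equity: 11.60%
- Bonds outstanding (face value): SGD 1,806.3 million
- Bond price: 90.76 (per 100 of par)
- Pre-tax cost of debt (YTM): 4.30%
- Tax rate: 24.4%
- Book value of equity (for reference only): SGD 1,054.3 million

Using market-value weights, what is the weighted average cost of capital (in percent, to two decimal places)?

Market value of equity E = 72.64 × 32.1m = 2331.744m. Market value of debt D = 1806.3m × 90.76/100 = 1639.39788m.
Total capital V = 2331.744 + 1639.39788 = 3971.14188.
Equity: weight = 2331.744/3971.14188 = 0.5872; cost = 11.6%.
Bonds outstanding: weight = 1639.39788/3971.14188 = 0.4128; after-tax cost = 4.3% × (1 − 24.4%) = 3.2508%.
WACC = 0.5872 × 11.6000% + 0.4128 × 3.2508% = 8.1532%.

8.15%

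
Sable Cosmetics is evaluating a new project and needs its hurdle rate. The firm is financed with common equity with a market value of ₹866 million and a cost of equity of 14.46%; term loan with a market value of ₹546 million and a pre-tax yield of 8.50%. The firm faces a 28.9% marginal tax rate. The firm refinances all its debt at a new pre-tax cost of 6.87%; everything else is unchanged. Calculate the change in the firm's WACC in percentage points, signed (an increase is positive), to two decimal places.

-0.45 pp

Current WACC:
Total capital V = 866 + 546 = 1412.
Equity: weight = 866/1412 = 0.6133; cost = 14.46%.
Term loan: weight = 546/1412 = 0.3867; after-tax cost = 8.5% × (1 − 28.9%) = 6.0435%.
WACC = 0.6133 × 14.4600% + 0.3867 × 6.0435% = 11.2055%.
After the change:
Total capital V = 866 + 546 = 1412.
Equity: weight = 866/1412 = 0.6133; cost = 14.46%.
Term loan: weight = 546/1412 = 0.3867; after-tax cost = 6.87% × (1 − 28.9%) = 4.8846%.
WACC = 0.6133 × 14.4600% + 0.3867 × 4.8846% = 10.7573%.
Change in WACC = 10.7573% − 11.2055% = -0.4481 pp.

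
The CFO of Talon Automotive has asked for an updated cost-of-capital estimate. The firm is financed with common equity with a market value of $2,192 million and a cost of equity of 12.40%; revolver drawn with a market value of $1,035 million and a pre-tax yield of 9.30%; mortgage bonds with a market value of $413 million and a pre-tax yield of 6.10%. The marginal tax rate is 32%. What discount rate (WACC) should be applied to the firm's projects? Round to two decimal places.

Total capital V = 2192 + 1035 + 413 = 3640.
Equity: weight = 2192/3640 = 0.6022; cost = 12.4%.
Revolver drawn: weight = 1035/3640 = 0.2843; after-tax cost = 9.3% × (1 − 32%) = 6.3240%.
Mortgage bonds: weight = 413/3640 = 0.1135; after-tax cost = 6.1% × (1 − 32%) = 4.1480%.
WACC = 0.6022 × 12.4000% + 0.2843 × 6.3240% + 0.1135 × 4.1480% = 9.7361%.

9.74%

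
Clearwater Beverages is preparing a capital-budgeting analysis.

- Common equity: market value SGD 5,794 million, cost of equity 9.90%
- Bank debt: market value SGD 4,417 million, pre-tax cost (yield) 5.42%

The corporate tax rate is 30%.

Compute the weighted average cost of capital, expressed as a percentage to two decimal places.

Total capital V = 5794 + 4417 = 10211.
Equity: weight = 5794/10211 = 0.5674; cost = 9.9%.
Bank debt: weight = 4417/10211 = 0.4326; after-tax cost = 5.42% × (1 − 30%) = 3.7940%.
WACC = 0.5674 × 9.9000% + 0.4326 × 3.7940% = 7.2587%.

7.26%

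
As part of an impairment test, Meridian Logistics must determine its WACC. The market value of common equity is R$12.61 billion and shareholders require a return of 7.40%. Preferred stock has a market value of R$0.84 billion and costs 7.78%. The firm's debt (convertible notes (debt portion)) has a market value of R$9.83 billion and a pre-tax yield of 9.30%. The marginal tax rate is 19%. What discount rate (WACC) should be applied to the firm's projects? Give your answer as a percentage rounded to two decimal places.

Total capital V = 12.61 + 0.84 + 9.83 = 23.28.
Equity: weight = 12.61/23.28 = 0.5417; cost = 7.4%.
Preferred: weight = 0.84/23.28 = 0.0361; cost = 7.78%.
Convertible notes (debt portion): weight = 9.83/23.28 = 0.4223; after-tax cost = 9.3% × (1 − 19%) = 7.5330%.
WACC = 0.5417 × 7.4000% + 0.0361 × 7.7800% + 0.4223 × 7.5330% = 7.4699%.

7.47%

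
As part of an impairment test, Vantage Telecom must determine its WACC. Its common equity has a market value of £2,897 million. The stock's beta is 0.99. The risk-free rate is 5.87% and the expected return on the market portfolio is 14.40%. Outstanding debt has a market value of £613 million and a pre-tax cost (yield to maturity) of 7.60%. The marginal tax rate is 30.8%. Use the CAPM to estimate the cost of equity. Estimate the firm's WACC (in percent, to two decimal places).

12.73%

Market risk premium = 14.4% − 5.87% = 8.53%.
Cost of equity via CAPM: Re = 5.87% + 0.99 × 8.53% = 14.3147%.
Total capital V = 2897 + 613 = 3510.
Equity: weight = 2897/3510 = 0.8254; cost = 14.3147%.
Debt: weight = 613/3510 = 0.1746; after-tax cost = 7.6% × (1 − 30.8%) = 5.2592%.
WACC = 0.8254 × 14.3147% + 0.1746 × 5.2592% = 12.7332%.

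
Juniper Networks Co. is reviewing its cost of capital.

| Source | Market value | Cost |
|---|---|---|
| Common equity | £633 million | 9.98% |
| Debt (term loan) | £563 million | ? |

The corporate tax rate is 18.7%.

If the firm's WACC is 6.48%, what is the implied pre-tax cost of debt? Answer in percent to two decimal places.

Total capital V = 633 + 563 = 1196.
Equity weight = 633/1196 = 0.5293.
Term loan weight = 563/1196 = 0.4707.
Equity contribution = 0.5293 × 9.98% = 5.2821%.
Remaining for debt = 6.48% − 5.2821% = 1.1979%.
Rd × (1 − 18.7%) × 0.4707 = 1.1979%  ⇒  Rd = 3.1302%.

3.13%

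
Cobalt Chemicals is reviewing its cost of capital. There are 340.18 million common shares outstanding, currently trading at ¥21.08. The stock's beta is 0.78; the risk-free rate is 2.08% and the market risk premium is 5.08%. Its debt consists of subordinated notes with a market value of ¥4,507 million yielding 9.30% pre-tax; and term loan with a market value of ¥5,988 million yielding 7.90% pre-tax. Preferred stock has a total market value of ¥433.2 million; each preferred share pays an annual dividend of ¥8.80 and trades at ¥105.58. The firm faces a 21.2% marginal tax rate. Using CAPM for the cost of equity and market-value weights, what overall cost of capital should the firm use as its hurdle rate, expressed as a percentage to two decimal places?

Cost of equity via CAPM: Re = 2.08% + 0.78 × 5.08% = 6.0424%.
Cost of preferred: Rp = 8.8 / 105.58 = 8.3349%.
Market value of equity E = 21.08 × 340.18m = 7170.9944m.
Total capital V = 7170.9944 + 433.2 + 4507 + 5988 = 18099.1944.
Equity: weight = 7170.9944/18099.1944 = 0.3962; cost = 6.0424%.
Preferred: weight = 433.2/18099.1944 = 0.0239; cost = 8.3349%.
Subordinated notes: weight = 4507/18099.1944 = 0.2490; after-tax cost = 9.3% × (1 − 21.2%) = 7.3284%.
Term loan: weight = 5988/18099.1944 = 0.3308; after-tax cost = 7.9% × (1 − 21.2%) = 6.2252%.
WACC = 0.3962 × 6.0424% + 0.0239 × 8.3349% + 0.2490 × 7.3284% + 0.3308 × 6.2252% = 6.4780%.

6.48%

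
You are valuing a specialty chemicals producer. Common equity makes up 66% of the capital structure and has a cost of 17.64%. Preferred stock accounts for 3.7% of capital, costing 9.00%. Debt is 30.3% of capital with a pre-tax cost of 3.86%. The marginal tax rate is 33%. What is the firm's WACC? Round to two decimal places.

12.76%

After-tax cost of debt = 3.86% × (1 − 33%) = 2.5862%.
WACC = 0.660 × 17.6400% + 0.037 × 9.0000% + 0.303 × 2.5862% = 12.7590%.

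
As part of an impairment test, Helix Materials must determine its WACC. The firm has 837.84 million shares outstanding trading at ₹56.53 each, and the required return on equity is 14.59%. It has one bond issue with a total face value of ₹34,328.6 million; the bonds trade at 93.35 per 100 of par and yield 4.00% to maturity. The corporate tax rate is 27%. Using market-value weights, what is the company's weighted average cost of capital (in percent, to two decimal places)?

9.88%

Market value of equity E = 56.53 × 837.84m = 47363.0952m. Market value of debt D = 34328.6m × 93.35/100 = 32045.7481m.
Total capital V = 47363.0952 + 32045.7481 = 79408.8433.
Equity: weight = 47363.0952/79408.8433 = 0.5964; cost = 14.59%.
Bonds outstanding: weight = 32045.7481/79408.8433 = 0.4036; after-tax cost = 4% × (1 − 27%) = 2.9200%.
WACC = 0.5964 × 14.5900% + 0.4036 × 2.9200% = 9.8805%.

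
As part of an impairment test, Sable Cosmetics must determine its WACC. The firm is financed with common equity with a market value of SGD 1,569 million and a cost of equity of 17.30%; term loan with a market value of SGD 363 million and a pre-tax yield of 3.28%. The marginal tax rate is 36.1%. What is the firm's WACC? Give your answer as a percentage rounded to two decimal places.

Total capital V = 1569 + 363 = 1932.
Equity: weight = 1569/1932 = 0.8121; cost = 17.3%.
Term loan: weight = 363/1932 = 0.1879; after-tax cost = 3.28% × (1 − 36.1%) = 2.0959%.
WACC = 0.8121 × 17.3000% + 0.1879 × 2.0959% = 14.4433%.

14.44%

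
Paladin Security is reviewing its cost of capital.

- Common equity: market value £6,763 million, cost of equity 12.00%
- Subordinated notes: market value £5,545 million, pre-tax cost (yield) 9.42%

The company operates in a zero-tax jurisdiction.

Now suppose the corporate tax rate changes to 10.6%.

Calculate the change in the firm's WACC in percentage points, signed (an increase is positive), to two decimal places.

Current WACC:
Total capital V = 6763 + 5545 = 12308.
Equity: weight = 6763/12308 = 0.5495; cost = 12%.
Subordinated notes: weight = 5545/12308 = 0.4505; after-tax cost = 9.42% × (1 − 0%) = 9.4200%.
WACC = 0.5495 × 12.0000% + 0.4505 × 9.4200% = 10.8377%.
After the change:
Total capital V = 6763 + 5545 = 12308.
Equity: weight = 6763/12308 = 0.5495; cost = 12%.
Subordinated notes: weight = 5545/12308 = 0.4505; after-tax cost = 9.42% × (1 − 10.6%) = 8.4215%.
WACC = 0.5495 × 12.0000% + 0.4505 × 8.4215% = 10.3878%.
Change in WACC = 10.3878% − 10.8377% = -0.4499 pp.

-0.45 pp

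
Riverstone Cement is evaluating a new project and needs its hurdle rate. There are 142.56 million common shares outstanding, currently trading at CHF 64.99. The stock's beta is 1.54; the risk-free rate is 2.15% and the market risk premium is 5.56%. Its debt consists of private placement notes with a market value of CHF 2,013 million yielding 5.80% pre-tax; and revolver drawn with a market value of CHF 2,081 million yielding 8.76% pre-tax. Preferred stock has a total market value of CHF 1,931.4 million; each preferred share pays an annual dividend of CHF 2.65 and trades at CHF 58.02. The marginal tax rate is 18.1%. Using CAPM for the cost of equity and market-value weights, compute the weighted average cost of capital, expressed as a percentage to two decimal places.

8.67%

Cost of equity via CAPM: Re = 2.15% + 1.54 × 5.56% = 10.7124%.
Cost of preferred: Rp = 2.65 / 58.02 = 4.5674%.
Market value of equity E = 64.99 × 142.56m = 9264.9744m.
Total capital V = 9264.9744 + 1931.4 + 2013 + 2081 = 15290.3744.
Equity: weight = 9264.9744/15290.3744 = 0.6059; cost = 10.7124%.
Preferred: weight = 1931.4/15290.3744 = 0.1263; cost = 4.5674%.
Private placement notes: weight = 2013/15290.3744 = 0.1317; after-tax cost = 5.8% × (1 − 18.1%) = 4.7502%.
Revolver drawn: weight = 2081/15290.3744 = 0.1361; after-tax cost = 8.76% × (1 − 18.1%) = 7.1744%.
WACC = 0.6059 × 10.7124% + 0.1263 × 4.5674% + 0.1317 × 4.7502% + 0.1361 × 7.1744% = 8.6698%.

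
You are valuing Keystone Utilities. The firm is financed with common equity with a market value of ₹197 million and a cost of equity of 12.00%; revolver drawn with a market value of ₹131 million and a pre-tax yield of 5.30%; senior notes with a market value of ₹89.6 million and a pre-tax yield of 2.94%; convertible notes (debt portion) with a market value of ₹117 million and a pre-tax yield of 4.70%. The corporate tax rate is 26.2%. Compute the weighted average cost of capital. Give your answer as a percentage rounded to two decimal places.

6.50%

Total capital V = 197 + 131 + 89.6 + 117 = 534.6.
Equity: weight = 197/534.6 = 0.3685; cost = 12%.
Revolver drawn: weight = 131/534.6 = 0.2450; after-tax cost = 5.3% × (1 − 26.2%) = 3.9114%.
Senior notes: weight = 89.6/534.6 = 0.1676; after-tax cost = 2.94% × (1 − 26.2%) = 2.1697%.
Convertible notes (debt portion): weight = 117/534.6 = 0.2189; after-tax cost = 4.7% × (1 − 26.2%) = 3.4686%.
WACC = 0.3685 × 12.0000% + 0.2450 × 3.9114% + 0.1676 × 2.1697% + 0.2189 × 3.4686% = 6.5032%.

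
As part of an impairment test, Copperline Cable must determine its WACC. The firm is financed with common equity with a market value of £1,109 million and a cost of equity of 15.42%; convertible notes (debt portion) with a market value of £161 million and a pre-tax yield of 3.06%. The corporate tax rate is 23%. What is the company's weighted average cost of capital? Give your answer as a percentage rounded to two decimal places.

13.76%

Total capital V = 1109 + 161 = 1270.
Equity: weight = 1109/1270 = 0.8732; cost = 15.42%.
Convertible notes (debt portion): weight = 161/1270 = 0.1268; after-tax cost = 3.06% × (1 − 23%) = 2.3562%.
WACC = 0.8732 × 15.4200% + 0.1268 × 2.3562% = 13.7639%.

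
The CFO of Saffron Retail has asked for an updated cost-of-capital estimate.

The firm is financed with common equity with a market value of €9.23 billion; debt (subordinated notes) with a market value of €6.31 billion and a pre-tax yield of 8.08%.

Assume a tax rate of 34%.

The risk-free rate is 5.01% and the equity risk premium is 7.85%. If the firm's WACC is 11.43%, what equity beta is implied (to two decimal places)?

1.35

Total capital V = 9.23 + 6.31 = 15.54.
Equity weight = 9.23/15.54 = 0.5940.
Subordinated notes weight = 6.31/15.54 = 0.4060.
Debt contribution = 0.4060 × 8.08% × (1 − 34%) = 2.1654%.
Required equity contribution = 11.43% − 2.1654% = 9.2646%  ⇒  Re = 15.5983%.
CAPM: 15.5983% = 5.01% + β × 7.85%  ⇒  β = 1.3488.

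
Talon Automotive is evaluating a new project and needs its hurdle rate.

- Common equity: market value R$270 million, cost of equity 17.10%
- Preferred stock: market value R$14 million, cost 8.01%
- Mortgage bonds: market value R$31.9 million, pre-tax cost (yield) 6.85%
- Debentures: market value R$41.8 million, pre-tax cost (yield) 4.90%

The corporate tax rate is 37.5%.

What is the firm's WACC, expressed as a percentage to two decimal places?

Total capital V = 270 + 14 + 31.9 + 41.8 = 357.7.
Equity: weight = 270/357.7 = 0.7548; cost = 17.1%.
Preferred: weight = 14/357.7 = 0.0391; cost = 8.01%.
Mortgage bonds: weight = 31.9/357.7 = 0.0892; after-tax cost = 6.85% × (1 − 37.5%) = 4.2812%.
Debentures: weight = 41.8/357.7 = 0.1169; after-tax cost = 4.9% × (1 − 37.5%) = 3.0625%.
WACC = 0.7548 × 17.1000% + 0.0391 × 8.0100% + 0.0892 × 4.2812% + 0.1169 × 3.0625% = 13.9606%.

13.96%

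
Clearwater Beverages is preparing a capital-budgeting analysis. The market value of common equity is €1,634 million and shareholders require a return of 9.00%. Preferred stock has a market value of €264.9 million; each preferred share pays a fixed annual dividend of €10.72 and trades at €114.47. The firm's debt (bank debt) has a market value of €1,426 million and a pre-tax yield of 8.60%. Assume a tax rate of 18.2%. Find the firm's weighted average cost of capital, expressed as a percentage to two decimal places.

8.19%

Cost of preferred: Rp = 10.72 / 114.47 = 9.3649%.
Total capital V = 1634 + 264.9 + 1426 = 3324.9.
Equity: weight = 1634/3324.9 = 0.4914; cost = 9%.
Preferred: weight = 264.9/3324.9 = 0.0797; cost = 9.3649%.
Bank debt: weight = 1426/3324.9 = 0.4289; after-tax cost = 8.6% × (1 − 18.2%) = 7.0348%.
WACC = 0.4914 × 9.0000% + 0.0797 × 9.3649% + 0.4289 × 7.0348% = 8.1862%.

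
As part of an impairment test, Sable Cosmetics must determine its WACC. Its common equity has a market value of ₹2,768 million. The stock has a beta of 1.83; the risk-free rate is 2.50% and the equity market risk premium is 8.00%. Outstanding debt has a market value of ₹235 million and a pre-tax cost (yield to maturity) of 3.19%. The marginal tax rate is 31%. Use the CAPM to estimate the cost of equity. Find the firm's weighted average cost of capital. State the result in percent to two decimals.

Cost of equity via CAPM: Re = 2.5% + 1.83 × 8.0% = 17.1400%.
Total capital V = 2768 + 235 = 3003.
Equity: weight = 2768/3003 = 0.9217; cost = 17.14%.
Debt: weight = 235/3003 = 0.0783; after-tax cost = 3.19% × (1 − 31%) = 2.2011%.
WACC = 0.9217 × 17.1400% + 0.0783 × 2.2011% = 15.9710%.

15.97%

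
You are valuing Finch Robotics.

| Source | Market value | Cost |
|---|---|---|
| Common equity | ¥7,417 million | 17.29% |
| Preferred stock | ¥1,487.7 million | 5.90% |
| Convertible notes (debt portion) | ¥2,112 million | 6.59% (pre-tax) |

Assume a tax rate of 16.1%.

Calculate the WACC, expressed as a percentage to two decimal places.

13.50%

Total capital V = 7417 + 1487.7 + 2112 = 11016.7.
Equity: weight = 7417/11016.7 = 0.6733; cost = 17.29%.
Preferred: weight = 1487.7/11016.7 = 0.1350; cost = 5.9%.
Convertible notes (debt portion): weight = 2112/11016.7 = 0.1917; after-tax cost = 6.59% × (1 − 16.1%) = 5.5290%.
WACC = 0.6733 × 17.2900% + 0.1350 × 5.9000% + 0.1917 × 5.5290% = 13.4972%.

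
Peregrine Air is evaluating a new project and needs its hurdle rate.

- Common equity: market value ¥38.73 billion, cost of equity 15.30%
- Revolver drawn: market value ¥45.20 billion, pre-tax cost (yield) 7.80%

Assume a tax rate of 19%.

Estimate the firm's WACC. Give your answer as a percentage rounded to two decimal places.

Total capital V = 38.73 + 45.2 = 83.93.
Equity: weight = 38.73/83.93 = 0.4615; cost = 15.3%.
Revolver drawn: weight = 45.2/83.93 = 0.5385; after-tax cost = 7.8% × (1 − 19%) = 6.3180%.
WACC = 0.4615 × 15.3000% + 0.5385 × 6.3180% = 10.4628%.

10.46%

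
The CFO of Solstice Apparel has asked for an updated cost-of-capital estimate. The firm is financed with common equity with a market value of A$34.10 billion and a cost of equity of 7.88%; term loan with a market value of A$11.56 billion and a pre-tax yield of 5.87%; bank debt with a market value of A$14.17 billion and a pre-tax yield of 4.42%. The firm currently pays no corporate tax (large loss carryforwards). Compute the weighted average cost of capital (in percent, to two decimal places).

6.67%

Total capital V = 34.1 + 11.56 + 14.17 = 59.83.
Equity: weight = 34.1/59.83 = 0.5699; cost = 7.88%.
Term loan: weight = 11.56/59.83 = 0.1932; after-tax cost = 5.87% × (1 − 0%) = 5.8700%.
Bank debt: weight = 14.17/59.83 = 0.2368; after-tax cost = 4.42% × (1 − 0%) = 4.4200%.
WACC = 0.5699 × 7.8800% + 0.1932 × 5.8700% + 0.2368 × 4.4200% = 6.6722%.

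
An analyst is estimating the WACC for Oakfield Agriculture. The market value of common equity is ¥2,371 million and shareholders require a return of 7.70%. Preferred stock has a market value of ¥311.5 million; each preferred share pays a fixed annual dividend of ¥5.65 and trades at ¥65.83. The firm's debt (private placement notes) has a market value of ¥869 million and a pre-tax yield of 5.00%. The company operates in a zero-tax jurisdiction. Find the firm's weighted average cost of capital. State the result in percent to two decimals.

Cost of preferred: Rp = 5.65 / 65.83 = 8.5827%.
Total capital V = 2371 + 311.5 + 869 = 3551.5.
Equity: weight = 2371/3551.5 = 0.6676; cost = 7.7%.
Preferred: weight = 311.5/3551.5 = 0.0877; cost = 8.5827%.
Private placement notes: weight = 869/3551.5 = 0.2447; after-tax cost = 5% × (1 − 0%) = 5.0000%.
WACC = 0.6676 × 7.7000% + 0.0877 × 8.5827% + 0.2447 × 5.0000% = 7.1168%.

7.12%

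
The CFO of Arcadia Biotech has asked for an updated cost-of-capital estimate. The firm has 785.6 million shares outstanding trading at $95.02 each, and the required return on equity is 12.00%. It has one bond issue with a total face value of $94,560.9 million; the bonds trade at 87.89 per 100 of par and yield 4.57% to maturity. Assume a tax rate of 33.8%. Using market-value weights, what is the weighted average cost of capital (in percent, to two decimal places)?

7.27%

Market value of equity E = 95.02 × 785.6m = 74647.712m. Market value of debt D = 94560.9m × 87.89/100 = 83109.57501m.
Total capital V = 74647.712 + 83109.57501 = 157757.28701.
Equity: weight = 74647.712/157757.28701 = 0.4732; cost = 12%.
Bonds outstanding: weight = 83109.57501/157757.28701 = 0.5268; after-tax cost = 4.57% × (1 − 33.8%) = 3.0253%.
WACC = 0.4732 × 12.0000% + 0.5268 × 3.0253% = 7.2720%.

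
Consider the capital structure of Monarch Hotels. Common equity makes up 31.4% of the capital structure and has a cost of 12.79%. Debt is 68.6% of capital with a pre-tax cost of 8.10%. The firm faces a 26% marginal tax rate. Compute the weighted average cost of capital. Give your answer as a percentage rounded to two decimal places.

8.13%

After-tax cost of debt = 8.1% × (1 − 26%) = 5.9940%.
WACC = 0.314 × 12.7900% + 0.686 × 5.9940% = 8.1279%.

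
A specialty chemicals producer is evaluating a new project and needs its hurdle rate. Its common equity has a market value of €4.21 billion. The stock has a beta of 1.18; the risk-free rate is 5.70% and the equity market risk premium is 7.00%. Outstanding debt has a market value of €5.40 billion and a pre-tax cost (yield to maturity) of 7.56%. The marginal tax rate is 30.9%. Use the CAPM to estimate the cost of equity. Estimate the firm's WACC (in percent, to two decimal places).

9.05%

Cost of equity via CAPM: Re = 5.7% + 1.18 × 7.0% = 13.9600%.
Total capital V = 4.21 + 5.4 = 9.61.
Equity: weight = 4.21/9.61 = 0.4381; cost = 13.96%.
Debt: weight = 5.4/9.61 = 0.5619; after-tax cost = 7.56% × (1 − 30.9%) = 5.2240%.
WACC = 0.4381 × 13.9600% + 0.5619 × 5.2240% = 9.0511%.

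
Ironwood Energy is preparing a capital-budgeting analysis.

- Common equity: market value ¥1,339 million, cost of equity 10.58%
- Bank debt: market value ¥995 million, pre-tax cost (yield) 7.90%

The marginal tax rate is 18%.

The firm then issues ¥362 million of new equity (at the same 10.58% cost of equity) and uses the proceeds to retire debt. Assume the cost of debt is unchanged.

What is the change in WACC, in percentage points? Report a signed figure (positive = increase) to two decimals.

Current WACC:
Total capital V = 1339 + 995 = 2334.
Equity: weight = 1339/2334 = 0.5737; cost = 10.58%.
Bank debt: weight = 995/2334 = 0.4263; after-tax cost = 7.9% × (1 − 18%) = 6.4780%.
WACC = 0.5737 × 10.5800% + 0.4263 × 6.4780% = 8.8313%.
After the change:
Total capital V = 1701 + 633 = 2334.
Equity: weight = 1701/2334 = 0.7288; cost = 10.58%.
Bank debt: weight = 633/2334 = 0.2712; after-tax cost = 7.9% × (1 − 18%) = 6.4780%.
WACC = 0.7288 × 10.5800% + 0.2712 × 6.4780% = 9.4675%.
Change in WACC = 9.4675% − 8.8313% = 0.6362 pp.

+0.64 pp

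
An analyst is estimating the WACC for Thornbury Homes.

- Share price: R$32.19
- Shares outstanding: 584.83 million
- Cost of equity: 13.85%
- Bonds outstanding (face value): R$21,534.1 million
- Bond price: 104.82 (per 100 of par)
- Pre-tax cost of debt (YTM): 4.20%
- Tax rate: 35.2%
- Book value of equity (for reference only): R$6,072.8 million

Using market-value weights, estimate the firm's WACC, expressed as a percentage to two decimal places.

7.78%

Market value of equity E = 32.19 × 584.83m = 18825.6777m. Market value of debt D = 21534.1m × 104.82/100 = 22572.04362m.
Total capital V = 18825.6777 + 22572.04362 = 41397.72132.
Equity: weight = 18825.6777/41397.72132 = 0.4548; cost = 13.85%.
Bonds outstanding: weight = 22572.04362/41397.72132 = 0.5452; after-tax cost = 4.2% × (1 − 35.2%) = 2.7216%.
WACC = 0.4548 × 13.8500% + 0.5452 × 2.7216% = 7.7823%.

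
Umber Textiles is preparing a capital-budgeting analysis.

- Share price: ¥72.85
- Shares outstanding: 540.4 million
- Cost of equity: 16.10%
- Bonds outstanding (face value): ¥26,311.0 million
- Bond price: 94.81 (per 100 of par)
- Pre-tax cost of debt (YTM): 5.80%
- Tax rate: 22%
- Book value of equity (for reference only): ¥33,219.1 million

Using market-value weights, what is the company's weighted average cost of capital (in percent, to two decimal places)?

11.61%

Market value of equity E = 72.85 × 540.4m = 39368.14m. Market value of debt D = 26311m × 94.81/100 = 24945.4591m.
Total capital V = 39368.14 + 24945.4591 = 64313.5991.
Equity: weight = 39368.14/64313.5991 = 0.6121; cost = 16.1%.
Bonds outstanding: weight = 24945.4591/64313.5991 = 0.3879; after-tax cost = 5.8% × (1 − 22%) = 4.5240%.
WACC = 0.6121 × 16.1000% + 0.3879 × 4.5240% = 11.6100%.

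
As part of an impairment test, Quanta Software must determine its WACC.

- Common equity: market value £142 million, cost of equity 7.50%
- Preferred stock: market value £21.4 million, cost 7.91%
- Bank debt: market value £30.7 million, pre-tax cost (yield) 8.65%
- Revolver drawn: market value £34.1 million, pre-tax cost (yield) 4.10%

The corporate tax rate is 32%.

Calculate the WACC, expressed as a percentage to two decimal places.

6.62%

Total capital V = 142 + 21.4 + 30.7 + 34.1 = 228.2.
Equity: weight = 142/228.2 = 0.6223; cost = 7.5%.
Preferred: weight = 21.4/228.2 = 0.0938; cost = 7.91%.
Bank debt: weight = 30.7/228.2 = 0.1345; after-tax cost = 8.65% × (1 − 32%) = 5.8820%.
Revolver drawn: weight = 34.1/228.2 = 0.1494; after-tax cost = 4.1% × (1 − 32%) = 2.7880%.
WACC = 0.6223 × 7.5000% + 0.0938 × 7.9100% + 0.1345 × 5.8820% + 0.1494 × 2.7880% = 6.6167%.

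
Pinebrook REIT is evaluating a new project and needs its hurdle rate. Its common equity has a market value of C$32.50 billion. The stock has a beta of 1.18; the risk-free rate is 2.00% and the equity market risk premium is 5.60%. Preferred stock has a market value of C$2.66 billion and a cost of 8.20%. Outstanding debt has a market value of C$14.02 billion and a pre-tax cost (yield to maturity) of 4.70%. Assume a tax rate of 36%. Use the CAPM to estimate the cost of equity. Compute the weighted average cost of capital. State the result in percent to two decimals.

6.99%

Cost of equity via CAPM: Re = 2.0% + 1.18 × 5.6% = 8.6080%.
Total capital V = 32.5 + 2.66 + 14.02 = 49.18.
Equity: weight = 32.5/49.18 = 0.6608; cost = 8.608%.
Preferred: weight = 2.66/49.18 = 0.0541; cost = 8.2%.
Debt: weight = 14.02/49.18 = 0.2851; after-tax cost = 4.7% × (1 − 36%) = 3.0080%.
WACC = 0.6608 × 8.6080% + 0.0541 × 8.2000% + 0.2851 × 3.0080% = 6.9895%.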